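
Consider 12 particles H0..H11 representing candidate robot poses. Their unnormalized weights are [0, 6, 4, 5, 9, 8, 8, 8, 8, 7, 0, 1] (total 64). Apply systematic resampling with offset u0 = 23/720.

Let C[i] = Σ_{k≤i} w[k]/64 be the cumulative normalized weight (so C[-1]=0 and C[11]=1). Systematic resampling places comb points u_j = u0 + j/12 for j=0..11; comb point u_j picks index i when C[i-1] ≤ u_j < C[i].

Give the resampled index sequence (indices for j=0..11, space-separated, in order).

1 2 3 4 4 5 6 6 7 8 8 9

C = [0, 3/32, 5/32, 15/64, 3/8, 1/2, 5/8, 3/4, 7/8, 63/64, 63/64, 1]
j=0: u_0=23/720 ∈ [0, 3/32) → index 1
j=1: u_1=83/720 ∈ [3/32, 5/32) → index 2
j=2: u_2=143/720 ∈ [5/32, 15/64) → index 3
j=3: u_3=203/720 ∈ [15/64, 3/8) → index 4
j=4: u_4=263/720 ∈ [15/64, 3/8) → index 4
j=5: u_5=323/720 ∈ [3/8, 1/2) → index 5
j=6: u_6=383/720 ∈ [1/2, 5/8) → index 6
j=7: u_7=443/720 ∈ [1/2, 5/8) → index 6
j=8: u_8=503/720 ∈ [5/8, 3/4) → index 7
j=9: u_9=563/720 ∈ [3/4, 7/8) → index 8
j=10: u_10=623/720 ∈ [3/4, 7/8) → index 8
j=11: u_11=683/720 ∈ [7/8, 63/64) → index 9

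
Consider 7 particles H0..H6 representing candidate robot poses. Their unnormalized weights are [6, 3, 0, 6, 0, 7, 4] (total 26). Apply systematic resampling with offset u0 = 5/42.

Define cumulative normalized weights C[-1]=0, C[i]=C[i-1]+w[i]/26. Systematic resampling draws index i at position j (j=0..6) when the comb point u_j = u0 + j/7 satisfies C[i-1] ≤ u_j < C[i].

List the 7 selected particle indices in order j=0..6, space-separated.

0 1 3 3 5 5 6

C = [3/13, 9/26, 9/26, 15/26, 15/26, 11/13, 1]
j=0: u_0=5/42 ∈ [0, 3/13) → index 0
j=1: u_1=11/42 ∈ [3/13, 9/26) → index 1
j=2: u_2=17/42 ∈ [9/26, 15/26) → index 3
j=3: u_3=23/42 ∈ [9/26, 15/26) → index 3
j=4: u_4=29/42 ∈ [15/26, 11/13) → index 5
j=5: u_5=5/6 ∈ [15/26, 11/13) → index 5
j=6: u_6=41/42 ∈ [11/13, 1) → index 6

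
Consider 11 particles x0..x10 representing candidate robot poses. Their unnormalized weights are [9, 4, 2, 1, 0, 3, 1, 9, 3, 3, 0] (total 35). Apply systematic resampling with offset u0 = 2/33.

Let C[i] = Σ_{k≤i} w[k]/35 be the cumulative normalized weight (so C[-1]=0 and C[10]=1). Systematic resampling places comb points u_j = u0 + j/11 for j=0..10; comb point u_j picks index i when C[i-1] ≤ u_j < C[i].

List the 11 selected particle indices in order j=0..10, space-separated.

0 0 0 1 2 5 7 7 7 8 9

C = [9/35, 13/35, 3/7, 16/35, 16/35, 19/35, 4/7, 29/35, 32/35, 1, 1]
j=0: u_0=2/33 ∈ [0, 9/35) → index 0
j=1: u_1=5/33 ∈ [0, 9/35) → index 0
j=2: u_2=8/33 ∈ [0, 9/35) → index 0
j=3: u_3=1/3 ∈ [9/35, 13/35) → index 1
j=4: u_4=14/33 ∈ [13/35, 3/7) → index 2
j=5: u_5=17/33 ∈ [16/35, 19/35) → index 5
j=6: u_6=20/33 ∈ [4/7, 29/35) → index 7
j=7: u_7=23/33 ∈ [4/7, 29/35) → index 7
j=8: u_8=26/33 ∈ [4/7, 29/35) → index 7
j=9: u_9=29/33 ∈ [29/35, 32/35) → index 8
j=10: u_10=32/33 ∈ [32/35, 1) → index 9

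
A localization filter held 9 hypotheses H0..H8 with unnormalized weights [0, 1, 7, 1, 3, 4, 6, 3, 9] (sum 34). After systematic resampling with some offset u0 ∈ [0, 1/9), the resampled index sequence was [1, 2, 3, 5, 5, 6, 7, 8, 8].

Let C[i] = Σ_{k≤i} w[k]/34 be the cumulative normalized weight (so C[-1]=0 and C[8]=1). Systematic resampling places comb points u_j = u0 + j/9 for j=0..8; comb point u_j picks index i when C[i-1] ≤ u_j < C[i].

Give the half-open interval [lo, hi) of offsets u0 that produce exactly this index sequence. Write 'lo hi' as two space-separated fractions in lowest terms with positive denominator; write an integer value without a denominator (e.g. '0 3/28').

C = [0, 1/34, 4/17, 9/34, 6/17, 8/17, 11/17, 25/34, 1]
j=0 picked index 1: u0 ∈ [0, 1/34)
j=1 picked index 2: u0 ∈ [-25/306, 19/153)
j=2 picked index 3: u0 ∈ [2/153, 13/306)
j=3 picked index 5: u0 ∈ [1/51, 7/51)
j=4 picked index 5: u0 ∈ [-14/153, 4/153)
j=5 picked index 6: u0 ∈ [-13/153, 14/153)
j=6 picked index 7: u0 ∈ [-1/51, 7/102)
j=7 picked index 8: u0 ∈ [-13/306, 2/9)
j=8 picked index 8: u0 ∈ [-47/306, 1/9)
intersection: [1/51, 4/153)

1/51 4/153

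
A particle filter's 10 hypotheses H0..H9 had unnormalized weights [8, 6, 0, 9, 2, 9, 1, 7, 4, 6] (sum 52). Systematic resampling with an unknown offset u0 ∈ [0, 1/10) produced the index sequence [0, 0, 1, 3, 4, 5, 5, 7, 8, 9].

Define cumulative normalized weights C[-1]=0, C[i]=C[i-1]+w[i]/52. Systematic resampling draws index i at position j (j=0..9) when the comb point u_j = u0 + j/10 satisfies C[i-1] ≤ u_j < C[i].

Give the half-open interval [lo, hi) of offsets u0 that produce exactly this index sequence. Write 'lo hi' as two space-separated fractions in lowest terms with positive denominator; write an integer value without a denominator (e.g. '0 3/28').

C = [2/13, 7/26, 7/26, 23/52, 25/52, 17/26, 35/52, 21/26, 23/26, 1]
j=0 picked index 0: u0 ∈ [0, 2/13)
j=1 picked index 0: u0 ∈ [-1/10, 7/130)
j=2 picked index 1: u0 ∈ [-3/65, 9/130)
j=3 picked index 3: u0 ∈ [-2/65, 37/260)
j=4 picked index 4: u0 ∈ [11/260, 21/260)
j=5 picked index 5: u0 ∈ [-1/52, 2/13)
j=6 picked index 5: u0 ∈ [-31/260, 7/130)
j=7 picked index 7: u0 ∈ [-7/260, 7/65)
j=8 picked index 8: u0 ∈ [1/130, 11/130)
j=9 picked index 9: u0 ∈ [-1/65, 1/10)
intersection: [11/260, 7/130)

11/260 7/130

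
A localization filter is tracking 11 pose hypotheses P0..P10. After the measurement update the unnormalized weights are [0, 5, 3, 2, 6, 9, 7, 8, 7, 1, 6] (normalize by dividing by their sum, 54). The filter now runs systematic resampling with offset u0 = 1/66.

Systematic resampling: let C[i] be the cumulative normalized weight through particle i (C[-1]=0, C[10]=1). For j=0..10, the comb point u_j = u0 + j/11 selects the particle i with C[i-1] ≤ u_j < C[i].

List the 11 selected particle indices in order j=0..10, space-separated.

1 2 4 4 5 6 6 7 8 8 10

C = [0, 5/54, 4/27, 5/27, 8/27, 25/54, 16/27, 20/27, 47/54, 8/9, 1]
j=0: u_0=1/66 ∈ [0, 5/54) → index 1
j=1: u_1=7/66 ∈ [5/54, 4/27) → index 2
j=2: u_2=13/66 ∈ [5/27, 8/27) → index 4
j=3: u_3=19/66 ∈ [5/27, 8/27) → index 4
j=4: u_4=25/66 ∈ [8/27, 25/54) → index 5
j=5: u_5=31/66 ∈ [25/54, 16/27) → index 6
j=6: u_6=37/66 ∈ [25/54, 16/27) → index 6
j=7: u_7=43/66 ∈ [16/27, 20/27) → index 7
j=8: u_8=49/66 ∈ [20/27, 47/54) → index 8
j=9: u_9=5/6 ∈ [20/27, 47/54) → index 8
j=10: u_10=61/66 ∈ [8/9, 1) → index 10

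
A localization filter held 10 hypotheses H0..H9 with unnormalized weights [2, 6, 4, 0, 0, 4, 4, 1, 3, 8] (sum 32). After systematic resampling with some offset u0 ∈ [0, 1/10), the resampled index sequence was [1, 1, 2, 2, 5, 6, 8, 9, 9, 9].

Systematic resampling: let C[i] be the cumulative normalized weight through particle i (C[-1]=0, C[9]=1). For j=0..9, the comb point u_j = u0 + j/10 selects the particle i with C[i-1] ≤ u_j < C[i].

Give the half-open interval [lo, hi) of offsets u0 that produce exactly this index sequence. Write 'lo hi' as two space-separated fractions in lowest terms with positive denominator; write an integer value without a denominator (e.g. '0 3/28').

C = [1/16, 1/4, 3/8, 3/8, 3/8, 1/2, 5/8, 21/32, 3/4, 1]
j=0 picked index 1: u0 ∈ [1/16, 1/4)
j=1 picked index 1: u0 ∈ [-3/80, 3/20)
j=2 picked index 2: u0 ∈ [1/20, 7/40)
j=3 picked index 2: u0 ∈ [-1/20, 3/40)
j=4 picked index 5: u0 ∈ [-1/40, 1/10)
j=5 picked index 6: u0 ∈ [0, 1/8)
j=6 picked index 8: u0 ∈ [9/160, 3/20)
j=7 picked index 9: u0 ∈ [1/20, 3/10)
j=8 picked index 9: u0 ∈ [-1/20, 1/5)
j=9 picked index 9: u0 ∈ [-3/20, 1/10)
intersection: [1/16, 3/40)

1/16 3/40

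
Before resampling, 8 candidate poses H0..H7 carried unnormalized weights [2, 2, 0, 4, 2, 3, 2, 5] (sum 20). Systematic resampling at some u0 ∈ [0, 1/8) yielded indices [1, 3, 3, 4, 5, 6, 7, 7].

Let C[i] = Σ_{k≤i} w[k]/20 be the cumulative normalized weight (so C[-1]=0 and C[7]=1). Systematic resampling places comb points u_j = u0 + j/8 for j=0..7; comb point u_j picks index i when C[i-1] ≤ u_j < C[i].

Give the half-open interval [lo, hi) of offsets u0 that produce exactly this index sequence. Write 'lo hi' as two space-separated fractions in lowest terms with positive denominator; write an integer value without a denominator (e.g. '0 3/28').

C = [1/10, 1/5, 1/5, 2/5, 1/2, 13/20, 3/4, 1]
j=0 picked index 1: u0 ∈ [1/10, 1/5)
j=1 picked index 3: u0 ∈ [3/40, 11/40)
j=2 picked index 3: u0 ∈ [-1/20, 3/20)
j=3 picked index 4: u0 ∈ [1/40, 1/8)
j=4 picked index 5: u0 ∈ [0, 3/20)
j=5 picked index 6: u0 ∈ [1/40, 1/8)
j=6 picked index 7: u0 ∈ [0, 1/4)
j=7 picked index 7: u0 ∈ [-1/8, 1/8)
intersection: [1/10, 1/8)

1/10 1/8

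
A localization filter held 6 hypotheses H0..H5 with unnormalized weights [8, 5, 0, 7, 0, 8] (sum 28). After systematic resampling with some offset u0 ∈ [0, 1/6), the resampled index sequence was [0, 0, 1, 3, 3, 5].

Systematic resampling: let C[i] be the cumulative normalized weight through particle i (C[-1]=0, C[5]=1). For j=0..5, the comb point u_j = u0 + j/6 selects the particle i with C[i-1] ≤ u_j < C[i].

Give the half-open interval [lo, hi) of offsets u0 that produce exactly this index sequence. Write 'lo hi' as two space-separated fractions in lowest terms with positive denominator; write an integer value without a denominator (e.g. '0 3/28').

C = [2/7, 13/28, 13/28, 5/7, 5/7, 1]
j=0 picked index 0: u0 ∈ [0, 2/7)
j=1 picked index 0: u0 ∈ [-1/6, 5/42)
j=2 picked index 1: u0 ∈ [-1/21, 11/84)
j=3 picked index 3: u0 ∈ [-1/28, 3/14)
j=4 picked index 3: u0 ∈ [-17/84, 1/21)
j=5 picked index 5: u0 ∈ [-5/42, 1/6)
intersection: [0, 1/21)

0 1/21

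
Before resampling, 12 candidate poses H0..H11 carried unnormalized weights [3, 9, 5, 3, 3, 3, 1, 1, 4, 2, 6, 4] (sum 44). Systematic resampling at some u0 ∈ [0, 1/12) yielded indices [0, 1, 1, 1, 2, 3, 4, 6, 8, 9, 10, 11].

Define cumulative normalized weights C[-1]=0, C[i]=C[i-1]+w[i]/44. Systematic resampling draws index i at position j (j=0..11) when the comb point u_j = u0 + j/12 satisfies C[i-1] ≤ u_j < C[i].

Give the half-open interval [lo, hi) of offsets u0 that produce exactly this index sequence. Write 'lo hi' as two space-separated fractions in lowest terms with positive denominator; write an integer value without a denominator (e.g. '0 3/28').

C = [3/44, 3/11, 17/44, 5/11, 23/44, 13/22, 27/44, 7/11, 8/11, 17/22, 10/11, 1]
j=0 picked index 0: u0 ∈ [0, 3/44)
j=1 picked index 1: u0 ∈ [-1/66, 25/132)
j=2 picked index 1: u0 ∈ [-13/132, 7/66)
j=3 picked index 1: u0 ∈ [-2/11, 1/44)
j=4 picked index 2: u0 ∈ [-2/33, 7/132)
j=5 picked index 3: u0 ∈ [-1/33, 5/132)
j=6 picked index 4: u0 ∈ [-1/22, 1/44)
j=7 picked index 6: u0 ∈ [1/132, 1/33)
j=8 picked index 8: u0 ∈ [-1/33, 2/33)
j=9 picked index 9: u0 ∈ [-1/44, 1/44)
j=10 picked index 10: u0 ∈ [-2/33, 5/66)
j=11 picked index 11: u0 ∈ [-1/132, 1/12)
intersection: [1/132, 1/44)

1/132 1/44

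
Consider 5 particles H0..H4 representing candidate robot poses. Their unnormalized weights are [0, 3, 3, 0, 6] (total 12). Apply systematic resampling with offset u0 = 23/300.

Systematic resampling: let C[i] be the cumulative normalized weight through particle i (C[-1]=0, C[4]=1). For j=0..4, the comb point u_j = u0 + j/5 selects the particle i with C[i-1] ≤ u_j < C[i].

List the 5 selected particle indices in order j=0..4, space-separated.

1 2 2 4 4

C = [0, 1/4, 1/2, 1/2, 1]
j=0: u_0=23/300 ∈ [0, 1/4) → index 1
j=1: u_1=83/300 ∈ [1/4, 1/2) → index 2
j=2: u_2=143/300 ∈ [1/4, 1/2) → index 2
j=3: u_3=203/300 ∈ [1/2, 1) → index 4
j=4: u_4=263/300 ∈ [1/2, 1) → index 4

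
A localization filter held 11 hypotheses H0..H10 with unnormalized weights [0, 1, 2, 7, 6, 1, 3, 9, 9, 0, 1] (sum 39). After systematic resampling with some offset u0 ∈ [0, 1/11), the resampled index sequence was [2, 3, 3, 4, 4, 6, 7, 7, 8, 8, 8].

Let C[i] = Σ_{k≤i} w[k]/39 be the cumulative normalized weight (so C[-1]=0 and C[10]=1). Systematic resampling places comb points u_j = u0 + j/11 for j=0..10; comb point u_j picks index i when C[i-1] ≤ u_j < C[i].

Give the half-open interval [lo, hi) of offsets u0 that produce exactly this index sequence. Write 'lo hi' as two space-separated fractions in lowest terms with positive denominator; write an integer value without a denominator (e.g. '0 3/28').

C = [0, 1/39, 1/13, 10/39, 16/39, 17/39, 20/39, 29/39, 38/39, 38/39, 1]
j=0 picked index 2: u0 ∈ [1/39, 1/13)
j=1 picked index 3: u0 ∈ [-2/143, 71/429)
j=2 picked index 3: u0 ∈ [-15/143, 32/429)
j=3 picked index 4: u0 ∈ [-7/429, 59/429)
j=4 picked index 4: u0 ∈ [-46/429, 20/429)
j=5 picked index 6: u0 ∈ [-8/429, 25/429)
j=6 picked index 7: u0 ∈ [-14/429, 85/429)
j=7 picked index 7: u0 ∈ [-53/429, 46/429)
j=8 picked index 8: u0 ∈ [7/429, 106/429)
j=9 picked index 8: u0 ∈ [-32/429, 67/429)
j=10 picked index 8: u0 ∈ [-71/429, 28/429)
intersection: [1/39, 20/429)

1/39 20/429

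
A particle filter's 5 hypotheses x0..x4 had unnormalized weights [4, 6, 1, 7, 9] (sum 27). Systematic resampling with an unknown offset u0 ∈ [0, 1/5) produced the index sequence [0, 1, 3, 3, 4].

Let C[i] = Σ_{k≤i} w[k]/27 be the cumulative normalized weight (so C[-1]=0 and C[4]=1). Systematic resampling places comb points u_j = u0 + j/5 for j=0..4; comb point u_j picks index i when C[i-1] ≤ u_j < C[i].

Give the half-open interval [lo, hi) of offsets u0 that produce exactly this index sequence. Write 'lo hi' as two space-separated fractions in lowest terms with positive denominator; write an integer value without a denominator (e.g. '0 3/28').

1/135 1/15

C = [4/27, 10/27, 11/27, 2/3, 1]
j=0 picked index 0: u0 ∈ [0, 4/27)
j=1 picked index 1: u0 ∈ [-7/135, 23/135)
j=2 picked index 3: u0 ∈ [1/135, 4/15)
j=3 picked index 3: u0 ∈ [-26/135, 1/15)
j=4 picked index 4: u0 ∈ [-2/15, 1/5)
intersection: [1/135, 1/15)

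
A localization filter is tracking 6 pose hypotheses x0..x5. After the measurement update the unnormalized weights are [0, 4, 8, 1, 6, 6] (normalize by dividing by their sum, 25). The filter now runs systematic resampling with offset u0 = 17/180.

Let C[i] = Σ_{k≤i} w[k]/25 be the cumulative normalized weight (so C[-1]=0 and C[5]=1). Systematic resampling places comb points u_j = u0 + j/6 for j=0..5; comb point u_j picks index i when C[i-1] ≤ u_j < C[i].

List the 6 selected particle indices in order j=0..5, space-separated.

1 2 2 4 5 5

C = [0, 4/25, 12/25, 13/25, 19/25, 1]
j=0: u_0=17/180 ∈ [0, 4/25) → index 1
j=1: u_1=47/180 ∈ [4/25, 12/25) → index 2
j=2: u_2=77/180 ∈ [4/25, 12/25) → index 2
j=3: u_3=107/180 ∈ [13/25, 19/25) → index 4
j=4: u_4=137/180 ∈ [19/25, 1) → index 5
j=5: u_5=167/180 ∈ [19/25, 1) → index 5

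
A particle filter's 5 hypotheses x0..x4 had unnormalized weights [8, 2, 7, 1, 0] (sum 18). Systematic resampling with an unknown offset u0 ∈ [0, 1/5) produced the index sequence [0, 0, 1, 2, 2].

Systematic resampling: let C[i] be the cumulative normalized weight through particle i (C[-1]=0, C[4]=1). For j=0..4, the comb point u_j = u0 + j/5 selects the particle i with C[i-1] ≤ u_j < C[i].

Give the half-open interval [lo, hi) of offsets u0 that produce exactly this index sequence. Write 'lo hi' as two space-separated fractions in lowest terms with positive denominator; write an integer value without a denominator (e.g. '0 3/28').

2/45 13/90

C = [4/9, 5/9, 17/18, 1, 1]
j=0 picked index 0: u0 ∈ [0, 4/9)
j=1 picked index 0: u0 ∈ [-1/5, 11/45)
j=2 picked index 1: u0 ∈ [2/45, 7/45)
j=3 picked index 2: u0 ∈ [-2/45, 31/90)
j=4 picked index 2: u0 ∈ [-11/45, 13/90)
intersection: [2/45, 13/90)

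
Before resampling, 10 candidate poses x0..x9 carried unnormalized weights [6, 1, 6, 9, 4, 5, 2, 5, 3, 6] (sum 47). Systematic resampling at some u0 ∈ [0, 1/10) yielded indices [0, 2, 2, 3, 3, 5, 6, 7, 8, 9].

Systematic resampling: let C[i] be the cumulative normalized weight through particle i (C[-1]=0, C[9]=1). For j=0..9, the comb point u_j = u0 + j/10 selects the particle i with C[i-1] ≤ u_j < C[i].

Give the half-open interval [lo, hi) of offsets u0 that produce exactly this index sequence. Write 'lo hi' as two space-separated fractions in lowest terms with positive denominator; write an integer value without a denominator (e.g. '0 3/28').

14/235 16/235

C = [6/47, 7/47, 13/47, 22/47, 26/47, 31/47, 33/47, 38/47, 41/47, 1]
j=0 picked index 0: u0 ∈ [0, 6/47)
j=1 picked index 2: u0 ∈ [23/470, 83/470)
j=2 picked index 2: u0 ∈ [-12/235, 18/235)
j=3 picked index 3: u0 ∈ [-11/470, 79/470)
j=4 picked index 3: u0 ∈ [-29/235, 16/235)
j=5 picked index 5: u0 ∈ [5/94, 15/94)
j=6 picked index 6: u0 ∈ [14/235, 24/235)
j=7 picked index 7: u0 ∈ [1/470, 51/470)
j=8 picked index 8: u0 ∈ [2/235, 17/235)
j=9 picked index 9: u0 ∈ [-13/470, 1/10)
intersection: [14/235, 16/235)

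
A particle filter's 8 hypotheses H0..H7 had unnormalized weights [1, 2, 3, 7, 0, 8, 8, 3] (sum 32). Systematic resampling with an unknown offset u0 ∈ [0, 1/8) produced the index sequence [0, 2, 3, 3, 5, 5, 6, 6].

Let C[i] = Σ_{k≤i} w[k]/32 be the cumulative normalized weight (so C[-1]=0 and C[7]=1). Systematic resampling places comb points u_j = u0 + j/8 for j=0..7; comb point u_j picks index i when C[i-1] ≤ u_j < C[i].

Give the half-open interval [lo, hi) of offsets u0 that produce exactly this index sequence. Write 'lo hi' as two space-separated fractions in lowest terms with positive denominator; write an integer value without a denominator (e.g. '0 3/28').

C = [1/32, 3/32, 3/16, 13/32, 13/32, 21/32, 29/32, 1]
j=0 picked index 0: u0 ∈ [0, 1/32)
j=1 picked index 2: u0 ∈ [-1/32, 1/16)
j=2 picked index 3: u0 ∈ [-1/16, 5/32)
j=3 picked index 3: u0 ∈ [-3/16, 1/32)
j=4 picked index 5: u0 ∈ [-3/32, 5/32)
j=5 picked index 5: u0 ∈ [-7/32, 1/32)
j=6 picked index 6: u0 ∈ [-3/32, 5/32)
j=7 picked index 6: u0 ∈ [-7/32, 1/32)
intersection: [0, 1/32)

0 1/32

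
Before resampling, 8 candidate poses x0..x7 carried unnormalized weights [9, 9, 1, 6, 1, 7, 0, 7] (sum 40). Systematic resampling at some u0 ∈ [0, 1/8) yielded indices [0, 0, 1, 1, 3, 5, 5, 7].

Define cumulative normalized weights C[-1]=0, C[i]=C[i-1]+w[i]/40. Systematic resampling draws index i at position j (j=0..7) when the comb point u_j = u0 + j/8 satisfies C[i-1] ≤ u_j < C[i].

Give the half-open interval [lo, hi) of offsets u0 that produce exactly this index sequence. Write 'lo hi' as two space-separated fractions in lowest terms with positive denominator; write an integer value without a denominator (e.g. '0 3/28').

1/40 3/40

C = [9/40, 9/20, 19/40, 5/8, 13/20, 33/40, 33/40, 1]
j=0 picked index 0: u0 ∈ [0, 9/40)
j=1 picked index 0: u0 ∈ [-1/8, 1/10)
j=2 picked index 1: u0 ∈ [-1/40, 1/5)
j=3 picked index 1: u0 ∈ [-3/20, 3/40)
j=4 picked index 3: u0 ∈ [-1/40, 1/8)
j=5 picked index 5: u0 ∈ [1/40, 1/5)
j=6 picked index 5: u0 ∈ [-1/10, 3/40)
j=7 picked index 7: u0 ∈ [-1/20, 1/8)
intersection: [1/40, 3/40)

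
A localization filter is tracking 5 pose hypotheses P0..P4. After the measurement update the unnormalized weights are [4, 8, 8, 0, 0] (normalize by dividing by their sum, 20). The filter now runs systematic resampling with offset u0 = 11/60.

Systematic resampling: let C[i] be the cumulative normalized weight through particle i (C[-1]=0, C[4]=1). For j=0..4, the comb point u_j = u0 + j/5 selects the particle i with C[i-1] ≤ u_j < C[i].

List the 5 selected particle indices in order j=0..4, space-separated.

C = [1/5, 3/5, 1, 1, 1]
j=0: u_0=11/60 ∈ [0, 1/5) → index 0
j=1: u_1=23/60 ∈ [1/5, 3/5) → index 1
j=2: u_2=7/12 ∈ [1/5, 3/5) → index 1
j=3: u_3=47/60 ∈ [3/5, 1) → index 2
j=4: u_4=59/60 ∈ [3/5, 1) → index 2

0 1 1 2 2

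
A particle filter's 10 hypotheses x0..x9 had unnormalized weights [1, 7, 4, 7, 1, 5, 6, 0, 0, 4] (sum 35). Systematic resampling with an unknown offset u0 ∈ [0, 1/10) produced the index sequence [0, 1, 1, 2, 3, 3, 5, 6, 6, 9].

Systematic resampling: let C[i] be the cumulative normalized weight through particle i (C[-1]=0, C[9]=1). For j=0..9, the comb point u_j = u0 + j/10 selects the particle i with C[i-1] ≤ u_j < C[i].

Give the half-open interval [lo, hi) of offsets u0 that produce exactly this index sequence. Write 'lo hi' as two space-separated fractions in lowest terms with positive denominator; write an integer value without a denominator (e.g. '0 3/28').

1/70 1/35

C = [1/35, 8/35, 12/35, 19/35, 4/7, 5/7, 31/35, 31/35, 31/35, 1]
j=0 picked index 0: u0 ∈ [0, 1/35)
j=1 picked index 1: u0 ∈ [-1/14, 9/70)
j=2 picked index 1: u0 ∈ [-6/35, 1/35)
j=3 picked index 2: u0 ∈ [-1/14, 3/70)
j=4 picked index 3: u0 ∈ [-2/35, 1/7)
j=5 picked index 3: u0 ∈ [-11/70, 3/70)
j=6 picked index 5: u0 ∈ [-1/35, 4/35)
j=7 picked index 6: u0 ∈ [1/70, 13/70)
j=8 picked index 6: u0 ∈ [-3/35, 3/35)
j=9 picked index 9: u0 ∈ [-1/70, 1/10)
intersection: [1/70, 1/35)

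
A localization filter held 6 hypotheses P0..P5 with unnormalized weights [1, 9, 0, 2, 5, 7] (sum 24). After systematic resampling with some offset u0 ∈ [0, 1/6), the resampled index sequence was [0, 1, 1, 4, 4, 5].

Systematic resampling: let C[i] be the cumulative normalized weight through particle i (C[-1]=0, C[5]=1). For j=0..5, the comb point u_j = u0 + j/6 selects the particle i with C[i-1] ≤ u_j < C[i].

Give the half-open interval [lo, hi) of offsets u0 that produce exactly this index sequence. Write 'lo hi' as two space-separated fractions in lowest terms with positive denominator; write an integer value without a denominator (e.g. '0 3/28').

C = [1/24, 5/12, 5/12, 1/2, 17/24, 1]
j=0 picked index 0: u0 ∈ [0, 1/24)
j=1 picked index 1: u0 ∈ [-1/8, 1/4)
j=2 picked index 1: u0 ∈ [-7/24, 1/12)
j=3 picked index 4: u0 ∈ [0, 5/24)
j=4 picked index 4: u0 ∈ [-1/6, 1/24)
j=5 picked index 5: u0 ∈ [-1/8, 1/6)
intersection: [0, 1/24)

0 1/24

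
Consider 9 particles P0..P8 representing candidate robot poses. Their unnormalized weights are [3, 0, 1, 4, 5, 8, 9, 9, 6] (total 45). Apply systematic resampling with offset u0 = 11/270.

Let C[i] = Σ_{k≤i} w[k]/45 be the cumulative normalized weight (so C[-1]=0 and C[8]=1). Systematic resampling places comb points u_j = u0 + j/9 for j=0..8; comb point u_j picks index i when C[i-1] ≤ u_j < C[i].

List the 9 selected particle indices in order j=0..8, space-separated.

0 3 4 5 6 6 7 7 8

C = [1/15, 1/15, 4/45, 8/45, 13/45, 7/15, 2/3, 13/15, 1]
j=0: u_0=11/270 ∈ [0, 1/15) → index 0
j=1: u_1=41/270 ∈ [4/45, 8/45) → index 3
j=2: u_2=71/270 ∈ [8/45, 13/45) → index 4
j=3: u_3=101/270 ∈ [13/45, 7/15) → index 5
j=4: u_4=131/270 ∈ [7/15, 2/3) → index 6
j=5: u_5=161/270 ∈ [7/15, 2/3) → index 6
j=6: u_6=191/270 ∈ [2/3, 13/15) → index 7
j=7: u_7=221/270 ∈ [2/3, 13/15) → index 7
j=8: u_8=251/270 ∈ [13/15, 1) → index 8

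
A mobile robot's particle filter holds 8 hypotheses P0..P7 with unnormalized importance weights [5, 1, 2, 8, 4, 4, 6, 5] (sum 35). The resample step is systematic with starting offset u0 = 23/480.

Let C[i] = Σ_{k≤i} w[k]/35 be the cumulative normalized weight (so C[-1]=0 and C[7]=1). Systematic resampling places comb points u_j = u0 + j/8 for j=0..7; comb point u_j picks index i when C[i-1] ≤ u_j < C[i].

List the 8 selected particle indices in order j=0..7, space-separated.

C = [1/7, 6/35, 8/35, 16/35, 4/7, 24/35, 6/7, 1]
j=0: u_0=23/480 ∈ [0, 1/7) → index 0
j=1: u_1=83/480 ∈ [6/35, 8/35) → index 2
j=2: u_2=143/480 ∈ [8/35, 16/35) → index 3
j=3: u_3=203/480 ∈ [8/35, 16/35) → index 3
j=4: u_4=263/480 ∈ [16/35, 4/7) → index 4
j=5: u_5=323/480 ∈ [4/7, 24/35) → index 5
j=6: u_6=383/480 ∈ [24/35, 6/7) → index 6
j=7: u_7=443/480 ∈ [6/7, 1) → index 7

0 2 3 3 4 5 6 7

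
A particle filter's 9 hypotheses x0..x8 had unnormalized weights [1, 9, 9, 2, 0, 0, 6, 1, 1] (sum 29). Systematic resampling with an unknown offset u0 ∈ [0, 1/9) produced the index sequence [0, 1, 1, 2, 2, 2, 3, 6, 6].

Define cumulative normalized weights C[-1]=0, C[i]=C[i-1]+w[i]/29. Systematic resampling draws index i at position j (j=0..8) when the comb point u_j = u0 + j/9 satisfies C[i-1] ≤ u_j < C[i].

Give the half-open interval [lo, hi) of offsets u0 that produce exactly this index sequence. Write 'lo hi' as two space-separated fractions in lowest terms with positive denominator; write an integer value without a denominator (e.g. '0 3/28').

1/87 1/29

C = [1/29, 10/29, 19/29, 21/29, 21/29, 21/29, 27/29, 28/29, 1]
j=0 picked index 0: u0 ∈ [0, 1/29)
j=1 picked index 1: u0 ∈ [-20/261, 61/261)
j=2 picked index 1: u0 ∈ [-49/261, 32/261)
j=3 picked index 2: u0 ∈ [1/87, 28/87)
j=4 picked index 2: u0 ∈ [-26/261, 55/261)
j=5 picked index 2: u0 ∈ [-55/261, 26/261)
j=6 picked index 3: u0 ∈ [-1/87, 5/87)
j=7 picked index 6: u0 ∈ [-14/261, 40/261)
j=8 picked index 6: u0 ∈ [-43/261, 11/261)
intersection: [1/87, 1/29)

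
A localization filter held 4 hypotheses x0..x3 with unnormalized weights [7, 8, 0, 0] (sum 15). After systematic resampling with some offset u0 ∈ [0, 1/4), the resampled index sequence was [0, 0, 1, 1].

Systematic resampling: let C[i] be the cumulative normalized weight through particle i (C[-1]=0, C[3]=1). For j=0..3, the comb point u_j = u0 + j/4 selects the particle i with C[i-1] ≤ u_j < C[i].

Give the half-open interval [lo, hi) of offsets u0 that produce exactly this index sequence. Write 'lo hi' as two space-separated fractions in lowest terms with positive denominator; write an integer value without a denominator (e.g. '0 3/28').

0 13/60

C = [7/15, 1, 1, 1]
j=0 picked index 0: u0 ∈ [0, 7/15)
j=1 picked index 0: u0 ∈ [-1/4, 13/60)
j=2 picked index 1: u0 ∈ [-1/30, 1/2)
j=3 picked index 1: u0 ∈ [-17/60, 1/4)
intersection: [0, 13/60)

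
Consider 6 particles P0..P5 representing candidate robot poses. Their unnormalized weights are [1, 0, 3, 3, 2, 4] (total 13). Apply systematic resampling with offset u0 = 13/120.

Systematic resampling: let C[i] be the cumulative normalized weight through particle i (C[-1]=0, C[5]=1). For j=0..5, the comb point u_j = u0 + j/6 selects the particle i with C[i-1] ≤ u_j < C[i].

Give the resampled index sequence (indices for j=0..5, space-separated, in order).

C = [1/13, 1/13, 4/13, 7/13, 9/13, 1]
j=0: u_0=13/120 ∈ [1/13, 4/13) → index 2
j=1: u_1=11/40 ∈ [1/13, 4/13) → index 2
j=2: u_2=53/120 ∈ [4/13, 7/13) → index 3
j=3: u_3=73/120 ∈ [7/13, 9/13) → index 4
j=4: u_4=31/40 ∈ [9/13, 1) → index 5
j=5: u_5=113/120 ∈ [9/13, 1) → index 5

2 2 3 4 5 5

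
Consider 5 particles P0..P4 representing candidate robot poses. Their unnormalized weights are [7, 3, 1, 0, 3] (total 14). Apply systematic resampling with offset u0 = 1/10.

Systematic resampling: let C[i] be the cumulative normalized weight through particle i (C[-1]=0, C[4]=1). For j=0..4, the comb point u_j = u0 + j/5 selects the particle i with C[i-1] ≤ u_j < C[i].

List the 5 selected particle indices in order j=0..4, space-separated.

C = [1/2, 5/7, 11/14, 11/14, 1]
j=0: u_0=1/10 ∈ [0, 1/2) → index 0
j=1: u_1=3/10 ∈ [0, 1/2) → index 0
j=2: u_2=1/2 ∈ [1/2, 5/7) → index 1
j=3: u_3=7/10 ∈ [1/2, 5/7) → index 1
j=4: u_4=9/10 ∈ [11/14, 1) → index 4

0 0 1 1 4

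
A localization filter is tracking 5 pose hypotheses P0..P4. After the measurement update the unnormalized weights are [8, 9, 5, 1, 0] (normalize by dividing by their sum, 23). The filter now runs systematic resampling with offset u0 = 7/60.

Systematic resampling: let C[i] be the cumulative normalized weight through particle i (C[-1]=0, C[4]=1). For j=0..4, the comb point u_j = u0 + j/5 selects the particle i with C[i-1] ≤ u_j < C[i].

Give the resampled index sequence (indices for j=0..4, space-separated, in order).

C = [8/23, 17/23, 22/23, 1, 1]
j=0: u_0=7/60 ∈ [0, 8/23) → index 0
j=1: u_1=19/60 ∈ [0, 8/23) → index 0
j=2: u_2=31/60 ∈ [8/23, 17/23) → index 1
j=3: u_3=43/60 ∈ [8/23, 17/23) → index 1
j=4: u_4=11/12 ∈ [17/23, 22/23) → index 2

0 0 1 1 2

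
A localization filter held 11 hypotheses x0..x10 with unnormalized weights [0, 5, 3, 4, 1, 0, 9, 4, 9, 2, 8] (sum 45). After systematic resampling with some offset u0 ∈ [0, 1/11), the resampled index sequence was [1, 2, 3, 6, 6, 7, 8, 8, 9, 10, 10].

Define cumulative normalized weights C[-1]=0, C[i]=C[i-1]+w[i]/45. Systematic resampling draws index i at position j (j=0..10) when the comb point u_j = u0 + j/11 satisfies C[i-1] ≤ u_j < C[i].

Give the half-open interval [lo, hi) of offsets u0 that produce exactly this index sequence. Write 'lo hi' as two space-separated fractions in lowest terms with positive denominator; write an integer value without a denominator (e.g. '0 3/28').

5/99 14/165

C = [0, 1/9, 8/45, 4/15, 13/45, 13/45, 22/45, 26/45, 7/9, 37/45, 1]
j=0 picked index 1: u0 ∈ [0, 1/9)
j=1 picked index 2: u0 ∈ [2/99, 43/495)
j=2 picked index 3: u0 ∈ [-2/495, 14/165)
j=3 picked index 6: u0 ∈ [8/495, 107/495)
j=4 picked index 6: u0 ∈ [-37/495, 62/495)
j=5 picked index 7: u0 ∈ [17/495, 61/495)
j=6 picked index 8: u0 ∈ [16/495, 23/99)
j=7 picked index 8: u0 ∈ [-29/495, 14/99)
j=8 picked index 9: u0 ∈ [5/99, 47/495)
j=9 picked index 10: u0 ∈ [2/495, 2/11)
j=10 picked index 10: u0 ∈ [-43/495, 1/11)
intersection: [5/99, 14/165)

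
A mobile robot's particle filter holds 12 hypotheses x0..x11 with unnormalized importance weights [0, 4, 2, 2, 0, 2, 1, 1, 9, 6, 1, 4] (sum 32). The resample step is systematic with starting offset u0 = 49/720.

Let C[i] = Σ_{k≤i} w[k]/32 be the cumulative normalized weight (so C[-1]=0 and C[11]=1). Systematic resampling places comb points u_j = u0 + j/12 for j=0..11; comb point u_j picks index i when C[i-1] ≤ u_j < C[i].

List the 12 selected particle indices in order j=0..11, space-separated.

1 2 3 6 8 8 8 8 9 9 11 11

C = [0, 1/8, 3/16, 1/4, 1/4, 5/16, 11/32, 3/8, 21/32, 27/32, 7/8, 1]
j=0: u_0=49/720 ∈ [0, 1/8) → index 1
j=1: u_1=109/720 ∈ [1/8, 3/16) → index 2
j=2: u_2=169/720 ∈ [3/16, 1/4) → index 3
j=3: u_3=229/720 ∈ [5/16, 11/32) → index 6
j=4: u_4=289/720 ∈ [3/8, 21/32) → index 8
j=5: u_5=349/720 ∈ [3/8, 21/32) → index 8
j=6: u_6=409/720 ∈ [3/8, 21/32) → index 8
j=7: u_7=469/720 ∈ [3/8, 21/32) → index 8
j=8: u_8=529/720 ∈ [21/32, 27/32) → index 9
j=9: u_9=589/720 ∈ [21/32, 27/32) → index 9
j=10: u_10=649/720 ∈ [7/8, 1) → index 11
j=11: u_11=709/720 ∈ [7/8, 1) → index 11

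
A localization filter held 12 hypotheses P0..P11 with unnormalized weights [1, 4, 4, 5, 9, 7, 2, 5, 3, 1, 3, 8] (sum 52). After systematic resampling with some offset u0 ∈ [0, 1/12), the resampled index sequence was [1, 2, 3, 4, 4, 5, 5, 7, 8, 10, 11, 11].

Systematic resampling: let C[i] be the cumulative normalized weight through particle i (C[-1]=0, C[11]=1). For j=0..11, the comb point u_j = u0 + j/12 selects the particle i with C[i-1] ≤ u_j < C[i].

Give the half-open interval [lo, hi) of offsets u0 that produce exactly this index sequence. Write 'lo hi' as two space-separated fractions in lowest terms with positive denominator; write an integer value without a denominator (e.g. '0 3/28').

C = [1/52, 5/52, 9/52, 7/26, 23/52, 15/26, 8/13, 37/52, 10/13, 41/52, 11/13, 1]
j=0 picked index 1: u0 ∈ [1/52, 5/52)
j=1 picked index 2: u0 ∈ [1/78, 7/78)
j=2 picked index 3: u0 ∈ [1/156, 4/39)
j=3 picked index 4: u0 ∈ [1/52, 5/26)
j=4 picked index 4: u0 ∈ [-5/78, 17/156)
j=5 picked index 5: u0 ∈ [1/39, 25/156)
j=6 picked index 5: u0 ∈ [-3/52, 1/13)
j=7 picked index 7: u0 ∈ [5/156, 5/39)
j=8 picked index 8: u0 ∈ [7/156, 4/39)
j=9 picked index 10: u0 ∈ [1/26, 5/52)
j=10 picked index 11: u0 ∈ [1/78, 1/6)
j=11 picked index 11: u0 ∈ [-11/156, 1/12)
intersection: [7/156, 1/13)

7/156 1/13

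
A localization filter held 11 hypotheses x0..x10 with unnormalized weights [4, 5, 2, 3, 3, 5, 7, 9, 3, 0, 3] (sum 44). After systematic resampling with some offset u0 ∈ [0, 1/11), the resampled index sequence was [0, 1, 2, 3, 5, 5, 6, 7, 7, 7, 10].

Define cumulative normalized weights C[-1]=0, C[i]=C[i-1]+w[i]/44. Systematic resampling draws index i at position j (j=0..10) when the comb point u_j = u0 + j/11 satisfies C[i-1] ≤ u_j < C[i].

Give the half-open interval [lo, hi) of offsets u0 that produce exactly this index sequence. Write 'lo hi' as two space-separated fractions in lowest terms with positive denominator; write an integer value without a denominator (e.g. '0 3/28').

1/44 1/22

C = [1/11, 9/44, 1/4, 7/22, 17/44, 1/2, 29/44, 19/22, 41/44, 41/44, 1]
j=0 picked index 0: u0 ∈ [0, 1/11)
j=1 picked index 1: u0 ∈ [0, 5/44)
j=2 picked index 2: u0 ∈ [1/44, 3/44)
j=3 picked index 3: u0 ∈ [-1/44, 1/22)
j=4 picked index 5: u0 ∈ [1/44, 3/22)
j=5 picked index 5: u0 ∈ [-3/44, 1/22)
j=6 picked index 6: u0 ∈ [-1/22, 5/44)
j=7 picked index 7: u0 ∈ [1/44, 5/22)
j=8 picked index 7: u0 ∈ [-3/44, 3/22)
j=9 picked index 7: u0 ∈ [-7/44, 1/22)
j=10 picked index 10: u0 ∈ [1/44, 1/11)
intersection: [1/44, 1/22)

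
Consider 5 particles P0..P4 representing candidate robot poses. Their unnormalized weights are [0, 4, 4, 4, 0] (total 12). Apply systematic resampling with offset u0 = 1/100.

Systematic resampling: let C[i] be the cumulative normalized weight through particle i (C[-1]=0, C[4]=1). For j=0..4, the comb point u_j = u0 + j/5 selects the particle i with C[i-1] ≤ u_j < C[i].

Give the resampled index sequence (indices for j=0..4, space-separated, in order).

C = [0, 1/3, 2/3, 1, 1]
j=0: u_0=1/100 ∈ [0, 1/3) → index 1
j=1: u_1=21/100 ∈ [0, 1/3) → index 1
j=2: u_2=41/100 ∈ [1/3, 2/3) → index 2
j=3: u_3=61/100 ∈ [1/3, 2/3) → index 2
j=4: u_4=81/100 ∈ [2/3, 1) → index 3

1 1 2 2 3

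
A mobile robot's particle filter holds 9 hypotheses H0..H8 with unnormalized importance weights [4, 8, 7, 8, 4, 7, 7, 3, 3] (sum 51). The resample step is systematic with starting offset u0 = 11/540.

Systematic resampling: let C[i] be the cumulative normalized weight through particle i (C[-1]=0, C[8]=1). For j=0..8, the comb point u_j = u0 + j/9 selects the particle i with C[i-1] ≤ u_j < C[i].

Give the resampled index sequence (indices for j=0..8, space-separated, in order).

C = [4/51, 4/17, 19/51, 9/17, 31/51, 38/51, 15/17, 16/17, 1]
j=0: u_0=11/540 ∈ [0, 4/51) → index 0
j=1: u_1=71/540 ∈ [4/51, 4/17) → index 1
j=2: u_2=131/540 ∈ [4/17, 19/51) → index 2
j=3: u_3=191/540 ∈ [4/17, 19/51) → index 2
j=4: u_4=251/540 ∈ [19/51, 9/17) → index 3
j=5: u_5=311/540 ∈ [9/17, 31/51) → index 4
j=6: u_6=371/540 ∈ [31/51, 38/51) → index 5
j=7: u_7=431/540 ∈ [38/51, 15/17) → index 6
j=8: u_8=491/540 ∈ [15/17, 16/17) → index 7

0 1 2 2 3 4 5 6 7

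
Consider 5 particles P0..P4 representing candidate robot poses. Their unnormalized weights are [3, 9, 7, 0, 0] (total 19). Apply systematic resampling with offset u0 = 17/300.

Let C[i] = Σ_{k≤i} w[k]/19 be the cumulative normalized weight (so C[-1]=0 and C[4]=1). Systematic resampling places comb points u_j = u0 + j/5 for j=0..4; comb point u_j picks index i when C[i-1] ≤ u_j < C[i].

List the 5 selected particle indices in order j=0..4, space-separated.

C = [3/19, 12/19, 1, 1, 1]
j=0: u_0=17/300 ∈ [0, 3/19) → index 0
j=1: u_1=77/300 ∈ [3/19, 12/19) → index 1
j=2: u_2=137/300 ∈ [3/19, 12/19) → index 1
j=3: u_3=197/300 ∈ [12/19, 1) → index 2
j=4: u_4=257/300 ∈ [12/19, 1) → index 2

0 1 1 2 2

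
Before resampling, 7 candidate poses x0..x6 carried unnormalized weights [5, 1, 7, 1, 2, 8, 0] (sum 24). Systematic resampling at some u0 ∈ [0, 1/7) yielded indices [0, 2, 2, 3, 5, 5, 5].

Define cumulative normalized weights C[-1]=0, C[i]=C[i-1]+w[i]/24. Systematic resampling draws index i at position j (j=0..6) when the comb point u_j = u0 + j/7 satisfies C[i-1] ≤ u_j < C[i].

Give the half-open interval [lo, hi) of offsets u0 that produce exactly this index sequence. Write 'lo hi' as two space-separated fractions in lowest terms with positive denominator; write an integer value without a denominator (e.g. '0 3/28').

C = [5/24, 1/4, 13/24, 7/12, 2/3, 1, 1]
j=0 picked index 0: u0 ∈ [0, 5/24)
j=1 picked index 2: u0 ∈ [3/28, 67/168)
j=2 picked index 2: u0 ∈ [-1/28, 43/168)
j=3 picked index 3: u0 ∈ [19/168, 13/84)
j=4 picked index 5: u0 ∈ [2/21, 3/7)
j=5 picked index 5: u0 ∈ [-1/21, 2/7)
j=6 picked index 5: u0 ∈ [-4/21, 1/7)
intersection: [19/168, 1/7)

19/168 1/7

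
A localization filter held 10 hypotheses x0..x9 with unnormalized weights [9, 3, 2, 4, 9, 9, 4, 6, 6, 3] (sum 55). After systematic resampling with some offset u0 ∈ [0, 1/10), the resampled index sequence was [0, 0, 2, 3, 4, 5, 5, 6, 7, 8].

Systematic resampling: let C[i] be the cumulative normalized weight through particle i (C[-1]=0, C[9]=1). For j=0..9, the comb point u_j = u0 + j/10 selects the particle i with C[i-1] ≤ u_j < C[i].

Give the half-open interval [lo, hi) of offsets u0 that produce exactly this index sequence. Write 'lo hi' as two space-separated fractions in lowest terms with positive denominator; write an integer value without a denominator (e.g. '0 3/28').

1/55 3/110

C = [9/55, 12/55, 14/55, 18/55, 27/55, 36/55, 8/11, 46/55, 52/55, 1]
j=0 picked index 0: u0 ∈ [0, 9/55)
j=1 picked index 0: u0 ∈ [-1/10, 7/110)
j=2 picked index 2: u0 ∈ [1/55, 3/55)
j=3 picked index 3: u0 ∈ [-1/22, 3/110)
j=4 picked index 4: u0 ∈ [-4/55, 1/11)
j=5 picked index 5: u0 ∈ [-1/110, 17/110)
j=6 picked index 5: u0 ∈ [-6/55, 3/55)
j=7 picked index 6: u0 ∈ [-1/22, 3/110)
j=8 picked index 7: u0 ∈ [-4/55, 2/55)
j=9 picked index 8: u0 ∈ [-7/110, 1/22)
intersection: [1/55, 3/110)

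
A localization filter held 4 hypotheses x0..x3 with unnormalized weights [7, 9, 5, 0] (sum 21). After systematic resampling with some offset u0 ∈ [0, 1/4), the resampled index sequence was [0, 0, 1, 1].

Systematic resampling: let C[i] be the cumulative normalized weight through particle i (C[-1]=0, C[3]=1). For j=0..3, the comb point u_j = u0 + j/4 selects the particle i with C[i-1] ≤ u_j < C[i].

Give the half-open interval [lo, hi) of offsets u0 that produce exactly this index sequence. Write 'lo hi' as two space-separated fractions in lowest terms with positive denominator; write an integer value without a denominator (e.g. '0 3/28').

C = [1/3, 16/21, 1, 1]
j=0 picked index 0: u0 ∈ [0, 1/3)
j=1 picked index 0: u0 ∈ [-1/4, 1/12)
j=2 picked index 1: u0 ∈ [-1/6, 11/42)
j=3 picked index 1: u0 ∈ [-5/12, 1/84)
intersection: [0, 1/84)

0 1/84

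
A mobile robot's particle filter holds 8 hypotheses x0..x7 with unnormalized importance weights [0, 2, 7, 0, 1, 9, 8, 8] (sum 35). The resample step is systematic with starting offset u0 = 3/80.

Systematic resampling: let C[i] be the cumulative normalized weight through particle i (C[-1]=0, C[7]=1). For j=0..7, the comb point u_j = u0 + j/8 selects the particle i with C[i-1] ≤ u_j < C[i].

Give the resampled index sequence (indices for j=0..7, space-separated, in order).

1 2 5 5 5 6 7 7

C = [0, 2/35, 9/35, 9/35, 2/7, 19/35, 27/35, 1]
j=0: u_0=3/80 ∈ [0, 2/35) → index 1
j=1: u_1=13/80 ∈ [2/35, 9/35) → index 2
j=2: u_2=23/80 ∈ [2/7, 19/35) → index 5
j=3: u_3=33/80 ∈ [2/7, 19/35) → index 5
j=4: u_4=43/80 ∈ [2/7, 19/35) → index 5
j=5: u_5=53/80 ∈ [19/35, 27/35) → index 6
j=6: u_6=63/80 ∈ [27/35, 1) → index 7
j=7: u_7=73/80 ∈ [27/35, 1) → index 7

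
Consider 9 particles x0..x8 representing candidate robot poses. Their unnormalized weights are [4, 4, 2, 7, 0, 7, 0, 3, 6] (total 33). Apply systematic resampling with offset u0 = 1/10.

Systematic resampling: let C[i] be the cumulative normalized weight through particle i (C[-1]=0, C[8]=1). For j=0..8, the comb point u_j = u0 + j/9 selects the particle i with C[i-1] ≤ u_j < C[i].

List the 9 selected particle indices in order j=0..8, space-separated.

C = [4/33, 8/33, 10/33, 17/33, 17/33, 8/11, 8/11, 9/11, 1]
j=0: u_0=1/10 ∈ [0, 4/33) → index 0
j=1: u_1=19/90 ∈ [4/33, 8/33) → index 1
j=2: u_2=29/90 ∈ [10/33, 17/33) → index 3
j=3: u_3=13/30 ∈ [10/33, 17/33) → index 3
j=4: u_4=49/90 ∈ [17/33, 8/11) → index 5
j=5: u_5=59/90 ∈ [17/33, 8/11) → index 5
j=6: u_6=23/30 ∈ [8/11, 9/11) → index 7
j=7: u_7=79/90 ∈ [9/11, 1) → index 8
j=8: u_8=89/90 ∈ [9/11, 1) → index 8

0 1 3 3 5 5 7 8 8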